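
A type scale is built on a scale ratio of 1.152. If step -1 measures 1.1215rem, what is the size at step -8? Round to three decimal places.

0.417rem

Moving from step -1 to step -8 is 7 steps down, so divide by r⁷.
1.1215 ÷ 1.152⁷ = 1.1215 ÷ 2.69257 ≈ 0.417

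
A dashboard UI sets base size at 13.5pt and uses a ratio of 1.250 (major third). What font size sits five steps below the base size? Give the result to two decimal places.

4.42pt

Each step on a modular scale multiplies by the ratio, so the size n steps from the base is base × ratioⁿ.
13.5 ÷ 1.250⁵ = 13.5 ÷ 3.05176 ≈ 4.42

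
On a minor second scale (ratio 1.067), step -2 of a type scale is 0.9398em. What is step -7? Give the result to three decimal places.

0.680em

The gap is -7 − (-2) = -5 steps, so the factor is 1.067^-5.
0.9398 ÷ 1.067⁵ = 0.9398 ÷ 1.38300 ≈ 0.680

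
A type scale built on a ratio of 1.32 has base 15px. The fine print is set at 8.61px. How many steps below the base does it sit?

1.32ⁿ = 15 / 8.61 = 1.7422
n = ln(1.7422) / ln(1.32) = 0.5551 / 0.2776 ≈ 2.00

2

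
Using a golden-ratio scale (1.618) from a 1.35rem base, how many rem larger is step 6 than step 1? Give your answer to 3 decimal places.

Step 1: 1.35 × 1.618 = 2.18430rem
Step 6: 1.35 × 1.618⁶ = 24.22171rem
Difference: 24.22171 − 2.18430 = 22.03741rem

22.037rem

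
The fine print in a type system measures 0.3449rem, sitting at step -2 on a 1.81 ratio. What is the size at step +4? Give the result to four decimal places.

12.1273rem

Moving from step -2 to step +4 is 6 steps up, so multiply by r⁶.
0.3449 × 1.81⁶ = 0.3449 × 35.16183 ≈ 12.1273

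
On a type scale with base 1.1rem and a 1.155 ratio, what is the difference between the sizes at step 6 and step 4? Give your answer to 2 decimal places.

0.65rem

Step 4: 1.1 × 1.155⁴ = 1.9576rem
Step 6: 1.1 × 1.155⁶ = 2.6115rem
Difference: 2.6115 − 1.9576 = 0.6539rem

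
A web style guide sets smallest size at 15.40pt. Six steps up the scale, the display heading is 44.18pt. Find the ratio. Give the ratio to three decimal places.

1.192

The ratio satisfies 15.40 × r⁶ = 44.18, so r = (44.18 / 15.40)^(1/6).
r = 2.8688^(1/6) ≈ 1.1920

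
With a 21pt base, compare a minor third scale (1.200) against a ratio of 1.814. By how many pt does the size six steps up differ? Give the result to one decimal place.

Minor third: 21.0 × 1.200⁶ = 62.706pt
At 1.814: 21.0 × 1.814⁶ = 748.244pt
Difference: 748.244 − 62.706 = 685.538pt

685.5pt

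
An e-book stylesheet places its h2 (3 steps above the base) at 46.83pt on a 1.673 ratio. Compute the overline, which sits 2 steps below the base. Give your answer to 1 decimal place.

46.83 ÷ 1.673⁵ = 46.83 ÷ 13.10629 ≈ 3.573

3.6pt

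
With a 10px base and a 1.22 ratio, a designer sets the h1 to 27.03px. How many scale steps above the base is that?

5

1.22ⁿ = 27.03 / 10 = 2.7030
n = ln(2.7030) / ln(1.22) = 0.9944 / 0.1989 ≈ 5.00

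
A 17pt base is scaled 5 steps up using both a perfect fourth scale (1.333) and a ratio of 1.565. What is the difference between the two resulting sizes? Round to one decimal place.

Perfect fourth: 17.0 × 1.333⁵ = 71.548pt
At 1.565: 17.0 × 1.565⁵ = 159.595pt
Difference: 159.595 − 71.548 = 88.047pt

88.0pt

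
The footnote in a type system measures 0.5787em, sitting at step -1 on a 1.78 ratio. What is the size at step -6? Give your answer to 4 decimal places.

The gap is -6 − (-1) = -5 steps, so the factor is 1.78^-5.
0.5787 ÷ 1.78⁵ = 0.5787 ÷ 17.86899 ≈ 0.0324

0.0324em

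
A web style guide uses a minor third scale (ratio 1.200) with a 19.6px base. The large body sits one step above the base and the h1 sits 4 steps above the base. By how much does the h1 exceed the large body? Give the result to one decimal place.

17.1px

Step 1: 19.6 × 1.200 = 23.520px
Step 4: 19.6 × 1.200⁴ = 40.643px
Difference: 40.643 − 23.520 = 17.123px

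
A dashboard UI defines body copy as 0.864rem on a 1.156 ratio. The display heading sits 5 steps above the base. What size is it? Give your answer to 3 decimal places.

Each step on a modular scale multiplies by the ratio, so the size n steps from the base is base × ratioⁿ.
0.864 × 1.156⁵ = 0.864 × 2.06438 ≈ 1.784

1.784rem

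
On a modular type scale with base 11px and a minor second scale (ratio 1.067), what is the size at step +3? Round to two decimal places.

13.36px

11.0 × 1.067³ = 11.0 × 1.21477 ≈ 13.36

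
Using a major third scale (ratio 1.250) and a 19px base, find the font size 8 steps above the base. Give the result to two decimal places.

113.25px

Each step on a modular scale multiplies by the ratio, so the size n steps from the base is base × ratioⁿ.
19.0 × 1.250⁸ = 19.0 × 5.96046 ≈ 113.25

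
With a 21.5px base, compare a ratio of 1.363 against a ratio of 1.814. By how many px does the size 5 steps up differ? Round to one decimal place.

At 1.363: 21.5 × 1.363⁵ = 101.139px
At 1.814: 21.5 × 1.814⁵ = 422.304px
Difference: 422.304 − 101.139 = 321.165px

321.2px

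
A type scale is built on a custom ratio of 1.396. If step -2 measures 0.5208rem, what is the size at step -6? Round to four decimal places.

0.1371rem

Moving from step -2 to step -6 is 4 steps down, so divide by r⁴.
0.5208 ÷ 1.396⁴ = 0.5208 ÷ 3.79788 ≈ 0.1371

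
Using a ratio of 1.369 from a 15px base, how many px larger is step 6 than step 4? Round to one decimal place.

46.1px

Step 4: 15.0 × 1.369⁴ = 52.687px
Step 6: 15.0 × 1.369⁶ = 98.744px
Difference: 98.744 − 52.687 = 46.057px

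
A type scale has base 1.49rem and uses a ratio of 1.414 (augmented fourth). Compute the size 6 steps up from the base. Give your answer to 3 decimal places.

11.909rem

Every step multiplies by the scale ratio.
1.49 × 1.414⁶ = 1.49 × 7.99275 ≈ 11.909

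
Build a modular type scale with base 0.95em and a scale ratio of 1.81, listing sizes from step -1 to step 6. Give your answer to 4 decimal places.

0.5249em, 0.9500em, 1.7195em, 3.1123em, 5.6333em, 10.1962em, 18.4551em, 33.4037em

Step -1: 0.95 ÷ 1.81 = 0.5249
Step 0: 0.95em
Step 1: 0.95 × 1.81 = 1.7195
Step 2: 0.95 × 1.81² = 3.1123
Step 3: 0.95 × 1.81³ = 5.6333
Step 4: 0.95 × 1.81⁴ = 10.1962
Step 5: 0.95 × 1.81⁵ = 18.4551
Step 6: 0.95 × 1.81⁶ = 33.4037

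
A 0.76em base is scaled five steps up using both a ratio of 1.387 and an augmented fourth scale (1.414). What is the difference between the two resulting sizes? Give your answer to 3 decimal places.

At 1.387: 0.76 × 1.387⁵ = 3.90118em
Augmented fourth: 0.76 × 1.414⁵ = 4.29596em
Difference: 4.29596 − 3.90118 = 0.39478em

0.395em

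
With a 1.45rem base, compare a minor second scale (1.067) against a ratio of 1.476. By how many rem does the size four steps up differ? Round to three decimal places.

Minor second: 1.45 × 1.067⁴ = 1.87943rem
At 1.476: 1.45 × 1.476⁴ = 6.88198rem
Difference: 6.88198 − 1.87943 = 5.00255rem

5.003rem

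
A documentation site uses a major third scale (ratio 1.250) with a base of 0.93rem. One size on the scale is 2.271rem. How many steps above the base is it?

1.250ⁿ = 2.271 / 0.93 = 2.4419
n = ln(2.4419) / ln(1.250) = 0.8928 / 0.2231 ≈ 4.00

4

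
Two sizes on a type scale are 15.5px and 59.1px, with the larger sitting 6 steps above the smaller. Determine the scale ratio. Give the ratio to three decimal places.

1.250

The ratio satisfies 15.5 × r⁶ = 59.1, so r = (59.1 / 15.5)^(1/6).
r = 3.8129^(1/6) ≈ 1.2499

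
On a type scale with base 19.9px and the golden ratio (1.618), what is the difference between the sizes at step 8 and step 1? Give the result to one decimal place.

Step 1: 19.9 × 1.618 = 32.198px
Step 8: 19.9 × 1.618⁸ = 934.719px
Difference: 934.719 − 32.198 = 902.521px

902.5px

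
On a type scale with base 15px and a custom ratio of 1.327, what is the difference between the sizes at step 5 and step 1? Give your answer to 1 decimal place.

41.8px

Step 1: 15.0 × 1.327 = 19.905px
Step 5: 15.0 × 1.327⁵ = 61.723px
Difference: 61.723 − 19.905 = 41.818px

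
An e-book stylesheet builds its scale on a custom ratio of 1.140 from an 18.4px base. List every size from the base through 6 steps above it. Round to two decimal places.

Step 0: 18.4px
Step 1: 18.4 × 1.140 = 20.98
Step 2: 18.4 × 1.140² = 23.91
Step 3: 18.4 × 1.140³ = 27.26
Step 4: 18.4 × 1.140⁴ = 31.08
Step 5: 18.4 × 1.140⁵ = 35.43
Step 6: 18.4 × 1.140⁶ = 40.39

18.40px, 20.98px, 23.91px, 27.26px, 31.08px, 35.43px, 40.39px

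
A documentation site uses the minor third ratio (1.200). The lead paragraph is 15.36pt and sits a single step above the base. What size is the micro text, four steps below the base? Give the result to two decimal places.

Moving from step +1 to step -4 is 5 steps down, so divide by r⁵.
15.36 ÷ 1.200⁵ = 15.36 ÷ 2.48832 ≈ 6.173

6.17pt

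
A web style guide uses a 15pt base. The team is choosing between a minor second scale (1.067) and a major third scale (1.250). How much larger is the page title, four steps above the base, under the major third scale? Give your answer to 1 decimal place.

Minor second: 15.0 × 1.067⁴ = 19.442pt
Major third: 15.0 × 1.250⁴ = 36.621pt
Difference: 36.621 − 19.442 = 17.179pt

17.2pt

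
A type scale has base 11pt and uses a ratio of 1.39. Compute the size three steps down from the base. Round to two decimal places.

4.10pt

11.0 ÷ 1.39³ = 11.0 ÷ 2.68562 ≈ 4.10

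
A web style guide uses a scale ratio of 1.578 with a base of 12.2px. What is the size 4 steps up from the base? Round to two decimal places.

A modular type scale is a geometric sequence: sizeₙ = base × rⁿ.
12.2 × 1.578⁴ = 12.2 × 6.20052 ≈ 75.65

75.65px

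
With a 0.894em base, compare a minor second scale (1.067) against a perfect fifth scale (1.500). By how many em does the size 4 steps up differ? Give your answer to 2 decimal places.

Minor second: 0.894 × 1.067⁴ = 1.1588em
Perfect fifth: 0.894 × 1.500⁴ = 4.5259em
Difference: 4.5259 − 1.1588 = 3.3671em

3.37em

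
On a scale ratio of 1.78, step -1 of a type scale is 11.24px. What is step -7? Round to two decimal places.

0.35px

11.24 ÷ 1.78⁶ = 11.24 ÷ 31.80680 ≈ 0.353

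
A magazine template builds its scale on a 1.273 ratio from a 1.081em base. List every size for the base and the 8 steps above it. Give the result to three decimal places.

1.081em, 1.376em, 1.752em, 2.230em, 2.839em, 3.614em, 4.600em, 5.856em, 7.455em

Step 0: 1.081em
Step 1: 1.081 × 1.273 = 1.376
Step 2: 1.081 × 1.273² = 1.752
Step 3: 1.081 × 1.273³ = 2.230
Step 4: 1.081 × 1.273⁴ = 2.839
Step 5: 1.081 × 1.273⁵ = 3.614
Step 6: 1.081 × 1.273⁶ = 4.600
Step 7: 1.081 × 1.273⁷ = 5.856
Step 8: 1.081 × 1.273⁸ = 7.455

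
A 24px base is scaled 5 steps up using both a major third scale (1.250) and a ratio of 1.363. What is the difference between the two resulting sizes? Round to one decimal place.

Major third: 24.0 × 1.250⁵ = 73.242px
At 1.363: 24.0 × 1.363⁵ = 112.899px
Difference: 112.899 − 73.242 = 39.657px

39.7px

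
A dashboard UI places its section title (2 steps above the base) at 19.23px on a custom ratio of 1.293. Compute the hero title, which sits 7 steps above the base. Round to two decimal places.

69.50px

Moving from step +2 to step +7 is 5 steps up, so multiply by r⁵.
19.23 × 1.293⁵ = 19.23 × 3.61404 ≈ 69.498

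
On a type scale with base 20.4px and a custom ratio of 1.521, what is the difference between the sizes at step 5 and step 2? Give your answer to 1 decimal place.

Step 2: 20.4 × 1.521² = 47.194px
Step 5: 20.4 × 1.521⁵ = 166.064px
Difference: 166.064 − 47.194 = 118.870px

118.9px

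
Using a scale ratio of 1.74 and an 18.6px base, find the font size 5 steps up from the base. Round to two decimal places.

296.66px

18.6 × 1.74⁵ = 18.6 × 15.94947 ≈ 296.66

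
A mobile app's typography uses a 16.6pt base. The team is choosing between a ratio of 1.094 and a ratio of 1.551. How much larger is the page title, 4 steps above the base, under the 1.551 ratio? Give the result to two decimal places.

At 1.094: 16.6 × 1.094⁴ = 23.7781pt
At 1.551: 16.6 × 1.551⁴ = 96.0628pt
Difference: 96.0628 − 23.7781 = 72.2847pt

72.28pt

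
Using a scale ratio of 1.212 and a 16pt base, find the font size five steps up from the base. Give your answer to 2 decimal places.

41.84pt

Each step on a modular scale multiplies by the ratio, so the size n steps from the base is base × ratioⁿ.
16.0 × 1.212⁵ = 16.0 × 2.61525 ≈ 41.84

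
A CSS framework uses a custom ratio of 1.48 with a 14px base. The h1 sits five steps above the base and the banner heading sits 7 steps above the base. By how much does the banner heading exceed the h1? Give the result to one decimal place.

118.3px

Step 5: 14.0 × 1.48⁵ = 99.411px
Step 7: 14.0 × 1.48⁷ = 217.751px
Difference: 217.751 − 99.411 = 118.340px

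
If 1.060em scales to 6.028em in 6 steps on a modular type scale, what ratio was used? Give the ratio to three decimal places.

1.336

r⁶ = 6.028 / 1.060, so r = (6.028/1.060)^(1/6).
r = 5.6868^(1/6) ≈ 1.3360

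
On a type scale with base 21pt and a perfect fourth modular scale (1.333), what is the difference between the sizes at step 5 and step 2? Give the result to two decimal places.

Step 2: 21.0 × 1.333² = 37.3147pt
Step 5: 21.0 × 1.333⁵ = 88.3833pt
Difference: 88.3833 − 37.3147 = 51.0686pt

51.07pt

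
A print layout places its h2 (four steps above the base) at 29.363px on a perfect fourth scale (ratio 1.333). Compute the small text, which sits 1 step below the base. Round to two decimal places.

6.98px

29.363 ÷ 1.333⁵ = 29.363 ÷ 4.20873 ≈ 6.977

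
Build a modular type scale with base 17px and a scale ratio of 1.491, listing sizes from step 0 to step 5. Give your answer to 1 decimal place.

17.0px, 25.3px, 37.8px, 56.3px, 84.0px, 125.3px

Step 0: 17px
Step 1: 17.0 × 1.491 = 25.3
Step 2: 17.0 × 1.491² = 37.8
Step 3: 17.0 × 1.491³ = 56.3
Step 4: 17.0 × 1.491⁴ = 84.0
Step 5: 17.0 × 1.491⁵ = 125.3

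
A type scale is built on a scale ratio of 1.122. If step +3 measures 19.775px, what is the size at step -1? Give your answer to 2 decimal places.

12.48px

19.775 ÷ 1.122⁴ = 19.775 ÷ 1.58479 ≈ 12.478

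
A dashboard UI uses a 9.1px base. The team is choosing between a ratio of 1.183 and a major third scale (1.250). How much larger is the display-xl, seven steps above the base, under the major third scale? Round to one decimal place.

At 1.183: 9.1 × 1.183⁷ = 29.508px
Major third: 9.1 × 1.250⁷ = 43.392px
Difference: 43.392 − 29.508 = 13.884px

13.9px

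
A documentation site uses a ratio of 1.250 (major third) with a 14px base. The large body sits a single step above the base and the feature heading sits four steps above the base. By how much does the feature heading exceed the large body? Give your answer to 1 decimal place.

16.7px

Step 1: 14.0 × 1.250 = 17.500px
Step 4: 14.0 × 1.250⁴ = 34.180px
Difference: 34.180 − 17.500 = 16.680px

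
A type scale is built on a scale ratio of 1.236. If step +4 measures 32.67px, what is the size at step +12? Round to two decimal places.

177.95px

Moving from step +4 to step +12 is 8 steps up, so multiply by r⁸.
32.67 × 1.236⁸ = 32.67 × 5.44688 ≈ 177.950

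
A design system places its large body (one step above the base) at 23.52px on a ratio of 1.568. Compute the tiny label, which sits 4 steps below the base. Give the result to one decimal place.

2.5px

23.52 ÷ 1.568⁵ = 23.52 ÷ 9.47830 ≈ 2.481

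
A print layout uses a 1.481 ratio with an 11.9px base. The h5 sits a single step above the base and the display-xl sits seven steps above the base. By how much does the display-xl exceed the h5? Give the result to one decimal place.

Step 1: 11.9 × 1.481 = 17.624px
Step 7: 11.9 × 1.481⁷ = 185.965px
Difference: 185.965 − 17.624 = 168.341px

168.3px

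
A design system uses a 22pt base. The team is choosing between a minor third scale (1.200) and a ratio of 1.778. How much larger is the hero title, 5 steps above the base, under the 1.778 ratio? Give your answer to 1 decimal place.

Minor third: 22.0 × 1.200⁵ = 54.743pt
At 1.778: 22.0 × 1.778⁵ = 390.914pt
Difference: 390.914 − 54.743 = 336.171pt

336.2pt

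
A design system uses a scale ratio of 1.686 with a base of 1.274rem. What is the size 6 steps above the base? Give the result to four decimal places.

1.274 × 1.686⁶ = 1.274 × 22.96918 ≈ 29.2627

29.2627rem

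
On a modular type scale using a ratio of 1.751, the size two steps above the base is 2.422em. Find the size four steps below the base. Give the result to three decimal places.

0.084em

2.422 ÷ 1.751⁶ = 2.422 ÷ 28.82152 ≈ 0.084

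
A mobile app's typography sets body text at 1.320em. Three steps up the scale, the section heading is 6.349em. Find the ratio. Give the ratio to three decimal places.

The ratio satisfies 1.320 × r³ = 6.349, so r = (6.349 / 1.320)^(1/3).
r = 4.8098^(1/3) ≈ 1.6880

1.688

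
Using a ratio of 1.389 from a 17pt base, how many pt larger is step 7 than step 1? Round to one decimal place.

Step 1: 17.0 × 1.389 = 23.613pt
Step 7: 17.0 × 1.389⁷ = 169.576pt
Difference: 169.576 − 23.613 = 145.963pt

146.0pt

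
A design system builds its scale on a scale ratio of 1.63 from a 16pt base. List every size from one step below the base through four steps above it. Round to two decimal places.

Step -1: 16.0 ÷ 1.63 = 9.82
Step 0: 16pt
Step 1: 16.0 × 1.63 = 26.08
Step 2: 16.0 × 1.63² = 42.51
Step 3: 16.0 × 1.63³ = 69.29
Step 4: 16.0 × 1.63⁴ = 112.95

9.82pt, 16.00pt, 26.08pt, 42.51pt, 69.29pt, 112.95pt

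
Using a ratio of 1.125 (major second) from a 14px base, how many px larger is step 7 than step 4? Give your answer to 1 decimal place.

9.5px

Step 4: 14.0 × 1.125⁴ = 22.425px
Step 7: 14.0 × 1.125⁷ = 31.930px
Difference: 31.930 − 22.425 = 9.505px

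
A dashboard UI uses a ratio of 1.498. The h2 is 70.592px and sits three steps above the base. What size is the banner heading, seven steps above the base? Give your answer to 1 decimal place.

Moving from step +3 to step +7 is 4 steps up, so multiply by r⁴.
70.592 × 1.498⁴ = 70.592 × 5.03555 ≈ 355.470

355.5px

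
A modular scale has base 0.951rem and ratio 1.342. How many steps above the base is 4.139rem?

1.342ⁿ = 4.139 / 0.951 = 4.3523
n = ln(4.3523) / ln(1.342) = 1.4707 / 0.2942 ≈ 5.00

5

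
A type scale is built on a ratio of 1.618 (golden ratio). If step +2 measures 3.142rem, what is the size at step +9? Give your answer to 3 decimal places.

The gap is 9 − (2) = 7 steps, so the factor is 1.618^7.
3.142 × 1.618⁷ = 3.142 × 29.03017 ≈ 91.213

91.213rem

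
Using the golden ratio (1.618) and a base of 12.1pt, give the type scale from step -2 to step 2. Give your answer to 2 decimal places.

4.62pt, 7.48pt, 12.10pt, 19.58pt, 31.68pt

Step -2: 12.1 ÷ 1.618² = 4.62
Step -1: 12.1 ÷ 1.618 = 7.48
Step 0: 12.1pt
Step 1: 12.1 × 1.618 = 19.58
Step 2: 12.1 × 1.618² = 31.68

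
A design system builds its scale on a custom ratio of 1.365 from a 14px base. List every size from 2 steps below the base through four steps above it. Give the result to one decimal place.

Step -2: 14.0 ÷ 1.365² = 7.5
Step -1: 14.0 ÷ 1.365 = 10.3
Step 0: 14px
Step 1: 14.0 × 1.365 = 19.1
Step 2: 14.0 × 1.365² = 26.1
Step 3: 14.0 × 1.365³ = 35.6
Step 4: 14.0 × 1.365⁴ = 48.6

7.5px, 10.3px, 14.0px, 19.1px, 26.1px, 35.6px, 48.6px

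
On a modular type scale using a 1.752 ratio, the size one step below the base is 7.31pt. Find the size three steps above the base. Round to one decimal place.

Moving from step -1 to step +3 is 4 steps up, so multiply by r⁴.
7.31 × 1.752⁴ = 7.31 × 9.42185 ≈ 68.874

68.9pt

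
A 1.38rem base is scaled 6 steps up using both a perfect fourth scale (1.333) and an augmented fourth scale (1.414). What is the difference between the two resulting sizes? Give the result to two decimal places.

Perfect fourth: 1.38 × 1.333⁶ = 7.7421rem
Augmented fourth: 1.38 × 1.414⁶ = 11.0300rem
Difference: 11.0300 − 7.7421 = 3.2879rem

3.29rem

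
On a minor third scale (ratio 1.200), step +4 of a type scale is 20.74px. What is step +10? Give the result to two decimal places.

20.74 × 1.200⁶ = 20.74 × 2.98598 ≈ 61.929

61.93px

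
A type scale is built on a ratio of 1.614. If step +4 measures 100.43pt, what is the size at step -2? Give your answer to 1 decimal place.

100.43 ÷ 1.614⁶ = 100.43 ÷ 17.67751 ≈ 5.681

5.7pt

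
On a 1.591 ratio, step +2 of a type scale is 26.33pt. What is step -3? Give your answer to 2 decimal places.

26.33 ÷ 1.591⁵ = 26.33 ÷ 10.19415 ≈ 2.583

2.58pt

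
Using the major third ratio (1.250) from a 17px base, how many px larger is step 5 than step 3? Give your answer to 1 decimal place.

18.7px

Step 3: 17.0 × 1.250³ = 33.203px
Step 5: 17.0 × 1.250⁵ = 51.880px
Difference: 51.880 − 33.203 = 18.677px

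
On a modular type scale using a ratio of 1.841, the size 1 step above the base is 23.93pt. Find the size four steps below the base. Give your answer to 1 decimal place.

23.93 ÷ 1.841⁵ = 23.93 ÷ 21.14798 ≈ 1.132

1.1pt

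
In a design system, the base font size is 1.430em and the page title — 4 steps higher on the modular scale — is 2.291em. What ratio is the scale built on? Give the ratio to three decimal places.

1.125

r⁴ = 2.291 / 1.430, so r = (2.291/1.430)^(1/4).
r = 1.6021^(1/4) ≈ 1.1251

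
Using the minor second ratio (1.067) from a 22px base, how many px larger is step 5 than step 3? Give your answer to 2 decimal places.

3.70px

Step 3: 22.0 × 1.067³ = 26.7249px
Step 5: 22.0 × 1.067⁵ = 30.4260px
Difference: 30.4260 − 26.7249 = 3.7011px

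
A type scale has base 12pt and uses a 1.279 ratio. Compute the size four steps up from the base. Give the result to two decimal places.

A modular type scale is a geometric sequence: sizeₙ = base × rⁿ.
12.0 × 1.279⁴ = 12.0 × 2.67598 ≈ 32.11

32.11pt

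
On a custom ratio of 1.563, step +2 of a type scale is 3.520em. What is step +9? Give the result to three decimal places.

80.215em

3.520 × 1.563⁷ = 3.520 × 22.78835 ≈ 80.215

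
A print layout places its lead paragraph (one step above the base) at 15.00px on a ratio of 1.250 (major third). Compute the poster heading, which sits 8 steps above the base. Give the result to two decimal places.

15.00 × 1.250⁷ = 15.00 × 4.76837 ≈ 71.526

71.53px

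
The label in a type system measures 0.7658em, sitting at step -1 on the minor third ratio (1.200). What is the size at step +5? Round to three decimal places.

2.287em

0.7658 × 1.200⁶ = 0.7658 × 2.98598 ≈ 2.287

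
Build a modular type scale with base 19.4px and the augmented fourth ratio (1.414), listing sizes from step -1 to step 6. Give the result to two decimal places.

Step -1: 19.4 ÷ 1.414 = 13.72
Step 0: 19.4px
Step 1: 19.4 × 1.414 = 27.43
Step 2: 19.4 × 1.414² = 38.79
Step 3: 19.4 × 1.414³ = 54.85
Step 4: 19.4 × 1.414⁴ = 77.55
Step 5: 19.4 × 1.414⁵ = 109.66
Step 6: 19.4 × 1.414⁶ = 155.06

13.72px, 19.40px, 27.43px, 38.79px, 54.85px, 77.55px, 109.66px, 155.06px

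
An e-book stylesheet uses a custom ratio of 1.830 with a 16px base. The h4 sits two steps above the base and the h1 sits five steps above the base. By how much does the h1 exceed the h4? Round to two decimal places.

274.80px

Step 2: 16.0 × 1.830² = 53.5824px
Step 5: 16.0 × 1.830⁵ = 328.3790px
Difference: 328.3790 − 53.5824 = 274.7966px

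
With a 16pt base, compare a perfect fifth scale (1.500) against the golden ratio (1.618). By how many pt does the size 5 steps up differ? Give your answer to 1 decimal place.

Perfect fifth: 16.0 × 1.500⁵ = 121.500pt
Golden ratio: 16.0 × 1.618⁵ = 177.424pt
Difference: 177.424 − 121.500 = 55.924pt

55.9pt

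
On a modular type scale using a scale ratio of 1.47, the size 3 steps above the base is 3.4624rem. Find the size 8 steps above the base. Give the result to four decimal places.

Moving from step +3 to step +8 is 5 steps up, so multiply by r⁵.
3.4624 × 1.47⁵ = 3.4624 × 6.86415 ≈ 23.7664

23.7664rem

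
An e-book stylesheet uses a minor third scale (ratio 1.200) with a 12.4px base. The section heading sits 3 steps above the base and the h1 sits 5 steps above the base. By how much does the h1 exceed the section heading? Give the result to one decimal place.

9.4px

Step 3: 12.4 × 1.200³ = 21.427px
Step 5: 12.4 × 1.200⁵ = 30.855px
Difference: 30.855 − 21.427 = 9.428px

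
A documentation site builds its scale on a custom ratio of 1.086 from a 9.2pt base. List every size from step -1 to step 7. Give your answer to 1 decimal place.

Step -1: 9.2 ÷ 1.086 = 8.5
Step 0: 9.2pt
Step 1: 9.2 × 1.086 = 10.0
Step 2: 9.2 × 1.086² = 10.9
Step 3: 9.2 × 1.086³ = 11.8
Step 4: 9.2 × 1.086⁴ = 12.8
Step 5: 9.2 × 1.086⁵ = 13.9
Step 6: 9.2 × 1.086⁶ = 15.1
Step 7: 9.2 × 1.086⁷ = 16.4

8.5pt, 9.2pt, 10.0pt, 10.9pt, 11.8pt, 12.8pt, 13.9pt, 15.1pt, 16.4pt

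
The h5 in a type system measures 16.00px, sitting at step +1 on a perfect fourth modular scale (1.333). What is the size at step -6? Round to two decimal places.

2.14px

16.00 ÷ 1.333⁷ = 16.00 ÷ 7.47844 ≈ 2.139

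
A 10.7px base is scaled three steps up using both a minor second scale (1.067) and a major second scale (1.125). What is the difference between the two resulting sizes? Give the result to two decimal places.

2.24px

Minor second: 10.7 × 1.067³ = 12.9980px
Major second: 10.7 × 1.125³ = 15.2350px
Difference: 15.2350 − 12.9980 = 2.2370px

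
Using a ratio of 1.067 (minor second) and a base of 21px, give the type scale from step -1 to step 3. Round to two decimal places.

Step -1: 21.0 ÷ 1.067 = 19.68
Step 0: 21px
Step 1: 21.0 × 1.067 = 22.41
Step 2: 21.0 × 1.067² = 23.91
Step 3: 21.0 × 1.067³ = 25.51

19.68px, 21.00px, 22.41px, 23.91px, 25.51px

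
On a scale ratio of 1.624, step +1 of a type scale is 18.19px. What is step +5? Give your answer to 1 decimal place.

18.19 × 1.624⁴ = 18.19 × 6.95575 ≈ 126.525

126.5px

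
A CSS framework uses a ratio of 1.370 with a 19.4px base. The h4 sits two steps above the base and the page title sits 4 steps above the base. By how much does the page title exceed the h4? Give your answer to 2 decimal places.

Step 2: 19.4 × 1.370² = 36.4119px
Step 4: 19.4 × 1.370⁴ = 68.3414px
Difference: 68.3414 − 36.4119 = 31.9295px

31.93px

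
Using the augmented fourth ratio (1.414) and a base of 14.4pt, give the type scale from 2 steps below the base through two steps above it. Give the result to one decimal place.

7.2pt, 10.2pt, 14.4pt, 20.4pt, 28.8pt

Step -2: 14.4 ÷ 1.414² = 7.2
Step -1: 14.4 ÷ 1.414 = 10.2
Step 0: 14.4pt
Step 1: 14.4 × 1.414 = 20.4
Step 2: 14.4 × 1.414² = 28.8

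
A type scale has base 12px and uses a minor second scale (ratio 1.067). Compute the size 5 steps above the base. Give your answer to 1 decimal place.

Every step multiplies by the scale ratio.
12.0 × 1.067⁵ = 12.0 × 1.38300 ≈ 16.60

16.6px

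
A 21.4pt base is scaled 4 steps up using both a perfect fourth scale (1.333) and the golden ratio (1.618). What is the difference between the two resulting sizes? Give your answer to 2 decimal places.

Perfect fourth: 21.4 × 1.333⁴ = 67.5670pt
Golden ratio: 21.4 × 1.618⁴ = 146.6655pt
Difference: 146.6655 − 67.5670 = 79.0985pt

79.10pt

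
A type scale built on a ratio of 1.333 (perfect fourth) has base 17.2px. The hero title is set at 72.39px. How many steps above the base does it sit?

5

1.333ⁿ = 72.39 / 17.2 = 4.2087
n = ln(4.2087) / ln(1.333) = 1.4372 / 0.2874 ≈ 5.00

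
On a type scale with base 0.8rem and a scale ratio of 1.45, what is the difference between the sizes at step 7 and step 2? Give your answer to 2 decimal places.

9.10rem

Step 2: 0.8 × 1.45² = 1.6820rem
Step 7: 0.8 × 1.45⁷ = 10.7812rem
Difference: 10.7812 − 1.6820 = 9.0992rem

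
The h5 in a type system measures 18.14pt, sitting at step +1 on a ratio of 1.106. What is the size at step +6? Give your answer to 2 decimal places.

30.02pt

The gap is 6 − (1) = 5 steps, so the factor is 1.106^5.
18.14 × 1.106⁵ = 18.14 × 1.65491 ≈ 30.020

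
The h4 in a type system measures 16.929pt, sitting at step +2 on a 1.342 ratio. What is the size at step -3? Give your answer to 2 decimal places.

3.89pt

The gap is -3 − (2) = -5 steps, so the factor is 1.342^-5.
16.929 ÷ 1.342⁵ = 16.929 ÷ 4.35274 ≈ 3.889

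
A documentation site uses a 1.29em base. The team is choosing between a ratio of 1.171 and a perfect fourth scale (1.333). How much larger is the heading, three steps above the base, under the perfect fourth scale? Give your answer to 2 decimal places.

0.98em

At 1.171: 1.29 × 1.171³ = 2.0714em
Perfect fourth: 1.29 × 1.333³ = 3.0555em
Difference: 3.0555 − 2.0714 = 0.9841em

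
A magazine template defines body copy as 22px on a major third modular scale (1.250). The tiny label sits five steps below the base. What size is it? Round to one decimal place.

7.2px

22.0 ÷ 1.250⁵ = 22.0 ÷ 3.05176 ≈ 7.21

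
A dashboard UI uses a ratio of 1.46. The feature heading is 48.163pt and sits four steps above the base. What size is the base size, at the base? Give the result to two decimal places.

10.60pt

The gap is 0 − (4) = -4 steps, so the factor is 1.46^-4.
48.163 ÷ 1.46⁴ = 48.163 ÷ 4.54372 ≈ 10.600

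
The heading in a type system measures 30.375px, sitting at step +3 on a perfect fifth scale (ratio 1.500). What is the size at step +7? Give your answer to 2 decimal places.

153.77px

30.375 × 1.500⁴ = 30.375 × 5.06250 ≈ 153.773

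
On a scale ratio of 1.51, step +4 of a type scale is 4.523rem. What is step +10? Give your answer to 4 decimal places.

4.523 × 1.51⁶ = 4.523 × 11.85391 ≈ 53.6152

53.6152rem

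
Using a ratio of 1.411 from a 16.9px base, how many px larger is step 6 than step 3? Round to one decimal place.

Step 3: 16.9 × 1.411³ = 47.475px
Step 6: 16.9 × 1.411⁶ = 133.367px
Difference: 133.367 − 47.475 = 85.892px

85.9px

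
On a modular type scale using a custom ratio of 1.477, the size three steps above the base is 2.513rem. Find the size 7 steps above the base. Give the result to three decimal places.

2.513 × 1.477⁴ = 2.513 × 4.75907 ≈ 11.960

11.960rem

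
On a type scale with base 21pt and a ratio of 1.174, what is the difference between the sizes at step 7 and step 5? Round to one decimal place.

Step 5: 21.0 × 1.174⁵ = 46.834pt
Step 7: 21.0 × 1.174⁷ = 64.550pt
Difference: 64.550 − 46.834 = 17.716pt

17.7pt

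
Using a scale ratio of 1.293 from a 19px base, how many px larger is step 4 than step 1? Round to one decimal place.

Step 1: 19.0 × 1.293 = 24.567px
Step 4: 19.0 × 1.293⁴ = 53.107px
Difference: 53.107 − 24.567 = 28.540px

28.5px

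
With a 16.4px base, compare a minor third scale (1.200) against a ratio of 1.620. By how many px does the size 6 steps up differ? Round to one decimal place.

Minor third: 16.4 × 1.200⁶ = 48.970px
At 1.620: 16.4 × 1.620⁶ = 296.438px
Difference: 296.438 − 48.970 = 247.468px

247.5px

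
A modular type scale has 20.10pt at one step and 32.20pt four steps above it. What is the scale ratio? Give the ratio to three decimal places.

1.125

r⁴ = 32.20 / 20.10, so r = (32.20/20.10)^(1/4).
r = 1.6020^(1/4) ≈ 1.1250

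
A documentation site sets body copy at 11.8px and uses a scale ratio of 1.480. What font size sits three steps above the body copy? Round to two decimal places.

Every step multiplies by the scale ratio.
11.8 × 1.480³ = 11.8 × 3.24179 ≈ 38.25

38.25px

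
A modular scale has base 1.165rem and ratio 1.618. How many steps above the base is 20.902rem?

1.618ⁿ = 20.902 / 1.165 = 17.9416
n = ln(17.9416) / ln(1.618) = 2.8871 / 0.4812 ≈ 6.00

6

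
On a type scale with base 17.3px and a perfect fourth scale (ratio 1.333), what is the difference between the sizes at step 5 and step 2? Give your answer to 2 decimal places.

Step 2: 17.3 × 1.333² = 30.7402px
Step 5: 17.3 × 1.333⁵ = 72.8110px
Difference: 72.8110 − 30.7402 = 42.0708px

42.07px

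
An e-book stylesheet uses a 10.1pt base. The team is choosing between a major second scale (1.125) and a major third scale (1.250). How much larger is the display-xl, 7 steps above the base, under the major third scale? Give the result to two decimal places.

25.13pt

Major second: 10.1 × 1.125⁷ = 23.0350pt
Major third: 10.1 × 1.250⁷ = 48.1606pt
Difference: 48.1606 − 23.0350 = 25.1256pt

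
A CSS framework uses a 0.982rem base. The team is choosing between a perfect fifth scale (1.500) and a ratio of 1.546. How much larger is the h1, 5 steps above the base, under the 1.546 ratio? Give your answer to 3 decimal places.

Perfect fifth: 0.982 × 1.500⁵ = 7.45706rem
At 1.546: 0.982 × 1.546⁵ = 8.67279rem
Difference: 8.67279 − 7.45706 = 1.21573rem

1.216rem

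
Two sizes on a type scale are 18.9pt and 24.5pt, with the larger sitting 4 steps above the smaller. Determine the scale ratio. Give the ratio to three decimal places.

r⁴ = 24.5 / 18.9, so r = (24.5/18.9)^(1/4).
r = 1.2963^(1/4) ≈ 1.0670

1.067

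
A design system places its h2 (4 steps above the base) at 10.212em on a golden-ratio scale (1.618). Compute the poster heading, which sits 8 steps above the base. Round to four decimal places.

69.9882em

10.212 × 1.618⁴ = 10.212 × 6.85353 ≈ 69.9882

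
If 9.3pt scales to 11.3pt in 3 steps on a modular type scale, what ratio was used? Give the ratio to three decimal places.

The ratio satisfies 9.3 × r³ = 11.3, so r = (11.3 / 9.3)^(1/3).
r = 1.2151^(1/3) ≈ 1.0671

1.067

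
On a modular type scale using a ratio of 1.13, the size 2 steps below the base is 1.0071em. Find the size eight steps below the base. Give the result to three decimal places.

0.484em

1.0071 ÷ 1.13⁶ = 1.0071 ÷ 2.08195 ≈ 0.484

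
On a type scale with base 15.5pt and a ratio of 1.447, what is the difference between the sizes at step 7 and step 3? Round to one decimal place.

Step 3: 15.5 × 1.447³ = 46.961pt
Step 7: 15.5 × 1.447⁷ = 205.879pt
Difference: 205.879 − 46.961 = 158.918pt

158.9pt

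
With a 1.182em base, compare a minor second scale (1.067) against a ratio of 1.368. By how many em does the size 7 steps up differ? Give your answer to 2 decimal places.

8.74em

Minor second: 1.182 × 1.067⁷ = 1.8611em
At 1.368: 1.182 × 1.368⁷ = 10.5979em
Difference: 10.5979 − 1.8611 = 8.7368em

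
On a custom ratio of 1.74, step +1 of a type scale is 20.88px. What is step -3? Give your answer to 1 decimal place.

20.88 ÷ 1.74⁴ = 20.88 ÷ 9.16636 ≈ 2.278

2.3px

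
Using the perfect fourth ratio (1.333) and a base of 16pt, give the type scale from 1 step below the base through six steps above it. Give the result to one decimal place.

12.0pt, 16.0pt, 21.3pt, 28.4pt, 37.9pt, 50.5pt, 67.3pt, 89.8pt

Step -1: 16.0 ÷ 1.333 = 12.0
Step 0: 16pt
Step 1: 16.0 × 1.333 = 21.3
Step 2: 16.0 × 1.333² = 28.4
Step 3: 16.0 × 1.333³ = 37.9
Step 4: 16.0 × 1.333⁴ = 50.5
Step 5: 16.0 × 1.333⁵ = 67.3
Step 6: 16.0 × 1.333⁶ = 89.8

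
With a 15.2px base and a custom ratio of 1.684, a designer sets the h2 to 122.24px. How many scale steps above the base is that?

1.684ⁿ = 122.24 / 15.2 = 8.0421
n = ln(8.0421) / ln(1.684) = 2.0847 / 0.5212 ≈ 4.00

4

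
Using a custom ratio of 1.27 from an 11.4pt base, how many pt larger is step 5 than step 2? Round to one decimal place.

Step 2: 11.4 × 1.27² = 18.387pt
Step 5: 11.4 × 1.27⁵ = 37.664pt
Difference: 37.664 − 18.387 = 19.277pt

19.3pt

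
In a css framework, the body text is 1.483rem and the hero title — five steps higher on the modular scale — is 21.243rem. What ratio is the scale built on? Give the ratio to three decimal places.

1.703

r⁵ = 21.243 / 1.483, so r = (21.243/1.483)^(1/5).
r = 14.3243^(1/5) ≈ 1.7030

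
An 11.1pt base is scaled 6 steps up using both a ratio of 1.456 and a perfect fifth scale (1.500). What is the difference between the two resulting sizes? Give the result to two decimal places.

20.68pt

At 1.456: 11.1 × 1.456⁶ = 105.7526pt
Perfect fifth: 11.1 × 1.500⁶ = 126.4359pt
Difference: 126.4359 − 105.7526 = 20.6833pt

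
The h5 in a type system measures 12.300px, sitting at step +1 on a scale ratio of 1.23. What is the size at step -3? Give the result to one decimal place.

5.4px

The gap is -3 − (1) = -4 steps, so the factor is 1.23^-4.
12.300 ÷ 1.23⁴ = 12.300 ÷ 2.28887 ≈ 5.374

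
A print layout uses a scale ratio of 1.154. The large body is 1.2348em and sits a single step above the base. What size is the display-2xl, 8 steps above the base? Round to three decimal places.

Moving from step +1 to step +8 is 7 steps up, so multiply by r⁷.
1.2348 × 1.154⁷ = 1.2348 × 2.72547 ≈ 3.365

3.365em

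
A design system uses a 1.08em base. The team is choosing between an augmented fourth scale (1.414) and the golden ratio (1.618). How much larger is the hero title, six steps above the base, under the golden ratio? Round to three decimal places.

Augmented fourth: 1.08 × 1.414⁶ = 8.63217em
Golden ratio: 1.08 × 1.618⁶ = 19.37737em
Difference: 19.37737 − 8.63217 = 10.74520em

10.745em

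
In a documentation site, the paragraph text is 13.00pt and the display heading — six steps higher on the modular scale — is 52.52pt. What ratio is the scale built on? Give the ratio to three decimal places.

The ratio satisfies 13.00 × r⁶ = 52.52, so r = (52.52 / 13.00)^(1/6).
r = 4.0400^(1/6) ≈ 1.2620

1.262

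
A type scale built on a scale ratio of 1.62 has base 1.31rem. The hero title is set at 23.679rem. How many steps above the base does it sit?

1.62ⁿ = 23.679 / 1.31 = 18.0756
n = ln(18.0756) / ln(1.62) = 2.8946 / 0.4824 ≈ 6.00

6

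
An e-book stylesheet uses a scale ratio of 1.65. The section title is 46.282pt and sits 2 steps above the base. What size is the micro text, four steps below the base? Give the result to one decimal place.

2.3pt

46.282 ÷ 1.65⁶ = 46.282 ÷ 20.17919 ≈ 2.294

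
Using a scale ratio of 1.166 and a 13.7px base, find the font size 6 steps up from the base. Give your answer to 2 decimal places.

34.43px

13.7 × 1.166⁶ = 13.7 × 2.51299 ≈ 34.43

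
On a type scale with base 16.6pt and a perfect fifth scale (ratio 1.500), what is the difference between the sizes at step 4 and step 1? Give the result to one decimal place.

59.1pt

Step 1: 16.6 × 1.500 = 24.900pt
Step 4: 16.6 × 1.500⁴ = 84.038pt
Difference: 84.038 − 24.900 = 59.138pt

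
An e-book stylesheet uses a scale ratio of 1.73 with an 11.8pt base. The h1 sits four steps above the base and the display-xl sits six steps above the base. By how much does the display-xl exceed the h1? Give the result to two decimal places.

210.65pt

Step 4: 11.8 × 1.73⁴ = 105.6979pt
Step 6: 11.8 × 1.73⁶ = 316.3433pt
Difference: 316.3433 − 105.6979 = 210.6454pt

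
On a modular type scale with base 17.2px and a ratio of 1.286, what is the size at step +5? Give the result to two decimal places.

60.50px

Every step multiplies by the scale ratio.
17.2 × 1.286⁵ = 17.2 × 3.51726 ≈ 60.50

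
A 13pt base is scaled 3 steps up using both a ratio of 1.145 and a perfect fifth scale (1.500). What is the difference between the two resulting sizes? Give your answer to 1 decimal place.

24.4pt

At 1.145: 13.0 × 1.145³ = 19.515pt
Perfect fifth: 13.0 × 1.500³ = 43.875pt
Difference: 43.875 − 19.515 = 24.360pt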